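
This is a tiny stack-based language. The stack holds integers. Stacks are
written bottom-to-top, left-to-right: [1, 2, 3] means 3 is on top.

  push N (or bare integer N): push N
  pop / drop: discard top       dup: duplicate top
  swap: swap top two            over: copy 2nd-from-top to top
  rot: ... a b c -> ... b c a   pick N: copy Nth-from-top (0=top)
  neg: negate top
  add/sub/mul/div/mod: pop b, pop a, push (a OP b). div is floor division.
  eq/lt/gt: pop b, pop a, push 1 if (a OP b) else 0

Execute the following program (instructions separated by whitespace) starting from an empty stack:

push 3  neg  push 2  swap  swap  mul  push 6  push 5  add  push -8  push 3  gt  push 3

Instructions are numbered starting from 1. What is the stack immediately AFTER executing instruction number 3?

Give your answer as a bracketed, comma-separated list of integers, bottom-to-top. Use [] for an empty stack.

Step 1 ('push 3'): [3]
Step 2 ('neg'): [-3]
Step 3 ('push 2'): [-3, 2]

Answer: [-3, 2]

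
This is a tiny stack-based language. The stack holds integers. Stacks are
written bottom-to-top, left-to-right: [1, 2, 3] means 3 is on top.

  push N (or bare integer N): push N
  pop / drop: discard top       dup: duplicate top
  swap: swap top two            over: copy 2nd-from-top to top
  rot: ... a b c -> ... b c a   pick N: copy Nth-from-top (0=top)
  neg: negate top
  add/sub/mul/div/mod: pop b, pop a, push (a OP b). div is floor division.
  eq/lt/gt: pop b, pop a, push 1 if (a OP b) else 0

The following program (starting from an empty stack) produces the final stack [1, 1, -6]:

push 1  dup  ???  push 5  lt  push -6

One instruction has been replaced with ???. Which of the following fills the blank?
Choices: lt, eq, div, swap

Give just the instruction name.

Stack before ???: [1, 1]
Stack after ???:  [1, 1]
Checking each choice:
  lt: produces [1, -6]
  eq: produces [1, -6]
  div: produces [1, -6]
  swap: MATCH


Answer: swap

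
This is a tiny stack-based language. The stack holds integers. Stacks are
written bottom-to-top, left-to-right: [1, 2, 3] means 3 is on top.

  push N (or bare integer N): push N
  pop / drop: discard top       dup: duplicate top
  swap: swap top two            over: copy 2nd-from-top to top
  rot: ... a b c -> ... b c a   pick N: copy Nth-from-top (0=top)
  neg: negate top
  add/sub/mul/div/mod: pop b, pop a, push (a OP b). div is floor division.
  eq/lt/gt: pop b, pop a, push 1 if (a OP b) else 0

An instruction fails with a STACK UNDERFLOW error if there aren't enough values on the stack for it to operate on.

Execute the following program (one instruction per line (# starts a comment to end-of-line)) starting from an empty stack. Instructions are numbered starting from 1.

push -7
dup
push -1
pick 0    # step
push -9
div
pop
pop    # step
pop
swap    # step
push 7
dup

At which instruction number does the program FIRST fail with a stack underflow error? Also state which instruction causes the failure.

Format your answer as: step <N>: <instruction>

Step 1 ('push -7'): stack = [-7], depth = 1
Step 2 ('dup'): stack = [-7, -7], depth = 2
Step 3 ('push -1'): stack = [-7, -7, -1], depth = 3
Step 4 ('pick 0'): stack = [-7, -7, -1, -1], depth = 4
Step 5 ('push -9'): stack = [-7, -7, -1, -1, -9], depth = 5
Step 6 ('div'): stack = [-7, -7, -1, 0], depth = 4
Step 7 ('pop'): stack = [-7, -7, -1], depth = 3
Step 8 ('pop'): stack = [-7, -7], depth = 2
Step 9 ('pop'): stack = [-7], depth = 1
Step 10 ('swap'): needs 2 value(s) but depth is 1 — STACK UNDERFLOW

Answer: step 10: swap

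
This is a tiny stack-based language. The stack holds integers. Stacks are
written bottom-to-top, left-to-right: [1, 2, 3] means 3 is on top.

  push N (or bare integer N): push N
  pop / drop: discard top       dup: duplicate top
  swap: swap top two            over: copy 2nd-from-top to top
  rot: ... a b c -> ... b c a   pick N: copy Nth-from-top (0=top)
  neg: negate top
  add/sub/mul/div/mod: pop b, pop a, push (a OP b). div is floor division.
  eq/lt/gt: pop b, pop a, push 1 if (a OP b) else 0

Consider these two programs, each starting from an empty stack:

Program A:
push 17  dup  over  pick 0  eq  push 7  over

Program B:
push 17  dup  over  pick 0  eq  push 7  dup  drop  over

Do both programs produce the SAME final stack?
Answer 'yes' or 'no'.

Answer: yes

Derivation:
Program A trace:
  After 'push 17': [17]
  After 'dup': [17, 17]
  After 'over': [17, 17, 17]
  After 'pick 0': [17, 17, 17, 17]
  After 'eq': [17, 17, 1]
  After 'push 7': [17, 17, 1, 7]
  After 'over': [17, 17, 1, 7, 1]
Program A final stack: [17, 17, 1, 7, 1]

Program B trace:
  After 'push 17': [17]
  After 'dup': [17, 17]
  After 'over': [17, 17, 17]
  After 'pick 0': [17, 17, 17, 17]
  After 'eq': [17, 17, 1]
  After 'push 7': [17, 17, 1, 7]
  After 'dup': [17, 17, 1, 7, 7]
  After 'drop': [17, 17, 1, 7]
  After 'over': [17, 17, 1, 7, 1]
Program B final stack: [17, 17, 1, 7, 1]
Same: yes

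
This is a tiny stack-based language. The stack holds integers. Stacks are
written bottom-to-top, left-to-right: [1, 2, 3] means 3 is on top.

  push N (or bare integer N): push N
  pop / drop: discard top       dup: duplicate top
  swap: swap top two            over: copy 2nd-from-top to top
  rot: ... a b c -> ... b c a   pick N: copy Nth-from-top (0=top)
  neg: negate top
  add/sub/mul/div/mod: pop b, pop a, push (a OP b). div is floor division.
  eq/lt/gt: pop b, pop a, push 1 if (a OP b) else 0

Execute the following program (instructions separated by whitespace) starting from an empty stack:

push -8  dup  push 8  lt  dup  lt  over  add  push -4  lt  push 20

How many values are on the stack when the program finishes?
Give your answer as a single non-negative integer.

Answer: 3

Derivation:
After 'push -8': stack = [-8] (depth 1)
After 'dup': stack = [-8, -8] (depth 2)
After 'push 8': stack = [-8, -8, 8] (depth 3)
After 'lt': stack = [-8, 1] (depth 2)
After 'dup': stack = [-8, 1, 1] (depth 3)
After 'lt': stack = [-8, 0] (depth 2)
After 'over': stack = [-8, 0, -8] (depth 3)
After 'add': stack = [-8, -8] (depth 2)
After 'push -4': stack = [-8, -8, -4] (depth 3)
After 'lt': stack = [-8, 1] (depth 2)
After 'push 20': stack = [-8, 1, 20] (depth 3)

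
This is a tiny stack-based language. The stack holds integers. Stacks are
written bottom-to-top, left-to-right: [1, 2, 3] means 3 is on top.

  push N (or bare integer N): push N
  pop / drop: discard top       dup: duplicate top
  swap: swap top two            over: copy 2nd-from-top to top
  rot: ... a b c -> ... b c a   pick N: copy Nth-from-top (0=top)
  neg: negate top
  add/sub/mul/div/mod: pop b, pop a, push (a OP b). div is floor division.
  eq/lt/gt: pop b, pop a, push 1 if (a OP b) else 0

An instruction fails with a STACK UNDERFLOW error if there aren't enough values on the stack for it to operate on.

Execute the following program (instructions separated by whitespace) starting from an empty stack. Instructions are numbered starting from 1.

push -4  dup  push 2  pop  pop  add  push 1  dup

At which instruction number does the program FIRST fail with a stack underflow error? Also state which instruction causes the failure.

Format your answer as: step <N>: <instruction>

Step 1 ('push -4'): stack = [-4], depth = 1
Step 2 ('dup'): stack = [-4, -4], depth = 2
Step 3 ('push 2'): stack = [-4, -4, 2], depth = 3
Step 4 ('pop'): stack = [-4, -4], depth = 2
Step 5 ('pop'): stack = [-4], depth = 1
Step 6 ('add'): needs 2 value(s) but depth is 1 — STACK UNDERFLOW

Answer: step 6: add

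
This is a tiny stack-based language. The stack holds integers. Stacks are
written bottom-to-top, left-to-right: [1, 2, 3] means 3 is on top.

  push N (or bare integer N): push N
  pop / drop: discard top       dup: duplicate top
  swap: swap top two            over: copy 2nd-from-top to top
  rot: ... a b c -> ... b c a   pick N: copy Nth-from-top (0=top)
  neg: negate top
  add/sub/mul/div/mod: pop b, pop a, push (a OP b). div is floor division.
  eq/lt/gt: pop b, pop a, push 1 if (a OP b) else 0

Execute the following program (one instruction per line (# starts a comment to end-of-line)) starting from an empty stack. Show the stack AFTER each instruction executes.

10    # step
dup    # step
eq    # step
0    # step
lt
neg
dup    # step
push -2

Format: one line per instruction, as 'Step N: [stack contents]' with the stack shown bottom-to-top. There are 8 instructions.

Step 1: [10]
Step 2: [10, 10]
Step 3: [1]
Step 4: [1, 0]
Step 5: [0]
Step 6: [0]
Step 7: [0, 0]
Step 8: [0, 0, -2]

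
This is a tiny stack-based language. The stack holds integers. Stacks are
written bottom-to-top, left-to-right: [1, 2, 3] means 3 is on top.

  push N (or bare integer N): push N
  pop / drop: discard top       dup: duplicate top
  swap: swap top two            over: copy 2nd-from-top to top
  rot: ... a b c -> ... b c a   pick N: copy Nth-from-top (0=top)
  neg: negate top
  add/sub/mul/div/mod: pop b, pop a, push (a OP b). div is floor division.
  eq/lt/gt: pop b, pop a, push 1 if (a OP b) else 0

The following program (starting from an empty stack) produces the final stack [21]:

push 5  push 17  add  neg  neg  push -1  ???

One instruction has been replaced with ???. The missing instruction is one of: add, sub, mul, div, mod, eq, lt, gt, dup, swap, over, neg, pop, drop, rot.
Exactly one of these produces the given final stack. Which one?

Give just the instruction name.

Stack before ???: [22, -1]
Stack after ???:  [21]
The instruction that transforms [22, -1] -> [21] is: add

Answer: add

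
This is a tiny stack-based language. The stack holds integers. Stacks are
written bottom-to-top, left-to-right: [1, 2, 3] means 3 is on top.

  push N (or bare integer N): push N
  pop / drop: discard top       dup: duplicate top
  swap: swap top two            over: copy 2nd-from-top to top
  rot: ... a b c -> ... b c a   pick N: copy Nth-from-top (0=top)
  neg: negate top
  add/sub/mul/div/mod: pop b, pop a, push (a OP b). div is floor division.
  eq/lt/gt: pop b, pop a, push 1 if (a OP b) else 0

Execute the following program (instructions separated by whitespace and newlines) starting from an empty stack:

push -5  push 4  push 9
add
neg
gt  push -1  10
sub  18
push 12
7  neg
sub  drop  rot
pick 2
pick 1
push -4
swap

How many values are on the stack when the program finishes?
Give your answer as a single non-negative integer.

Answer: 6

Derivation:
After 'push -5': stack = [-5] (depth 1)
After 'push 4': stack = [-5, 4] (depth 2)
After 'push 9': stack = [-5, 4, 9] (depth 3)
After 'add': stack = [-5, 13] (depth 2)
After 'neg': stack = [-5, -13] (depth 2)
After 'gt': stack = [1] (depth 1)
After 'push -1': stack = [1, -1] (depth 2)
After 'push 10': stack = [1, -1, 10] (depth 3)
After 'sub': stack = [1, -11] (depth 2)
After 'push 18': stack = [1, -11, 18] (depth 3)
After 'push 12': stack = [1, -11, 18, 12] (depth 4)
After 'push 7': stack = [1, -11, 18, 12, 7] (depth 5)
After 'neg': stack = [1, -11, 18, 12, -7] (depth 5)
After 'sub': stack = [1, -11, 18, 19] (depth 4)
After 'drop': stack = [1, -11, 18] (depth 3)
After 'rot': stack = [-11, 18, 1] (depth 3)
After 'pick 2': stack = [-11, 18, 1, -11] (depth 4)
After 'pick 1': stack = [-11, 18, 1, -11, 1] (depth 5)
After 'push -4': stack = [-11, 18, 1, -11, 1, -4] (depth 6)
After 'swap': stack = [-11, 18, 1, -11, -4, 1] (depth 6)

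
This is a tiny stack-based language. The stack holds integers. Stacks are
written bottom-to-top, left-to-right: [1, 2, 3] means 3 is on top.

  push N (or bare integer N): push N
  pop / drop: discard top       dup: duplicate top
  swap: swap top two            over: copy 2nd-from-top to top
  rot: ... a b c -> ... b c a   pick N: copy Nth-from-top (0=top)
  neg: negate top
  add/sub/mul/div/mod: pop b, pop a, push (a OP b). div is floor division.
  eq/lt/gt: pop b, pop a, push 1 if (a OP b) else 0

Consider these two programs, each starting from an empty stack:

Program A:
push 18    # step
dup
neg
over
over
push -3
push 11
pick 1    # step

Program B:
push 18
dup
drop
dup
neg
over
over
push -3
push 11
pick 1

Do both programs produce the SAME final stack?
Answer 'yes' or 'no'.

Answer: yes

Derivation:
Program A trace:
  After 'push 18': [18]
  After 'dup': [18, 18]
  After 'neg': [18, -18]
  After 'over': [18, -18, 18]
  After 'over': [18, -18, 18, -18]
  After 'push -3': [18, -18, 18, -18, -3]
  After 'push 11': [18, -18, 18, -18, -3, 11]
  After 'pick 1': [18, -18, 18, -18, -3, 11, -3]
Program A final stack: [18, -18, 18, -18, -3, 11, -3]

Program B trace:
  After 'push 18': [18]
  After 'dup': [18, 18]
  After 'drop': [18]
  After 'dup': [18, 18]
  After 'neg': [18, -18]
  After 'over': [18, -18, 18]
  After 'over': [18, -18, 18, -18]
  After 'push -3': [18, -18, 18, -18, -3]
  After 'push 11': [18, -18, 18, -18, -3, 11]
  After 'pick 1': [18, -18, 18, -18, -3, 11, -3]
Program B final stack: [18, -18, 18, -18, -3, 11, -3]
Same: yes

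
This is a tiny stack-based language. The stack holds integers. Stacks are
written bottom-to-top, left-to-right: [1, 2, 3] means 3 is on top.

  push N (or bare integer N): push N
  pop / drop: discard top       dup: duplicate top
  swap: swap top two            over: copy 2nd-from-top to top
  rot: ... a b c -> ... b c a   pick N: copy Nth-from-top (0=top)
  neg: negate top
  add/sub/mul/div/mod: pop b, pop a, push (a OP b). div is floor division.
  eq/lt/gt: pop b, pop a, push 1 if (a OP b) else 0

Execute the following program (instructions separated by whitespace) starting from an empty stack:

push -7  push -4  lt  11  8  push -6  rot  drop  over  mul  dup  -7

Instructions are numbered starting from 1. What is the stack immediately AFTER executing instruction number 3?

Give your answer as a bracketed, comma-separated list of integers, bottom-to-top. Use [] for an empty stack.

Answer: [1]

Derivation:
Step 1 ('push -7'): [-7]
Step 2 ('push -4'): [-7, -4]
Step 3 ('lt'): [1]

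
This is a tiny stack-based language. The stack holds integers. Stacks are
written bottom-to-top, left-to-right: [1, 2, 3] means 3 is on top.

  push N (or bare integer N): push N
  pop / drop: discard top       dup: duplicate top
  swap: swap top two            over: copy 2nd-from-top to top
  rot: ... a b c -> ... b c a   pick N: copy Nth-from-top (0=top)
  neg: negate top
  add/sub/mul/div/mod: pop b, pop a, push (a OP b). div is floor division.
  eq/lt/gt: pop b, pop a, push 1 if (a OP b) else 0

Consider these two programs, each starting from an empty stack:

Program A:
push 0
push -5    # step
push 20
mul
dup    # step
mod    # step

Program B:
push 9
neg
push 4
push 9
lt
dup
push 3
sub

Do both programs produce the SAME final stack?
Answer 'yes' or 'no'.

Program A trace:
  After 'push 0': [0]
  After 'push -5': [0, -5]
  After 'push 20': [0, -5, 20]
  After 'mul': [0, -100]
  After 'dup': [0, -100, -100]
  After 'mod': [0, 0]
Program A final stack: [0, 0]

Program B trace:
  After 'push 9': [9]
  After 'neg': [-9]
  After 'push 4': [-9, 4]
  After 'push 9': [-9, 4, 9]
  After 'lt': [-9, 1]
  After 'dup': [-9, 1, 1]
  After 'push 3': [-9, 1, 1, 3]
  After 'sub': [-9, 1, -2]
Program B final stack: [-9, 1, -2]
Same: no

Answer: no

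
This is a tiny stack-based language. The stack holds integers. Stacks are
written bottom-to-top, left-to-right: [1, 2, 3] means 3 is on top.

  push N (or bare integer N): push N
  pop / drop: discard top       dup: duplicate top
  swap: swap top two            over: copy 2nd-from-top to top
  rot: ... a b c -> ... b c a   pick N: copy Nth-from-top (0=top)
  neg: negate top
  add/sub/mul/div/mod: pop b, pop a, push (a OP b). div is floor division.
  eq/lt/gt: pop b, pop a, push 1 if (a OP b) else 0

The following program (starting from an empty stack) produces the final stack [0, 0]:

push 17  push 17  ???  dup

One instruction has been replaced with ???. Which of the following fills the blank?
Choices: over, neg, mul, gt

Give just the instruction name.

Answer: gt

Derivation:
Stack before ???: [17, 17]
Stack after ???:  [0]
Checking each choice:
  over: produces [17, 17, 17, 17]
  neg: produces [17, -17, -17]
  mul: produces [289, 289]
  gt: MATCH


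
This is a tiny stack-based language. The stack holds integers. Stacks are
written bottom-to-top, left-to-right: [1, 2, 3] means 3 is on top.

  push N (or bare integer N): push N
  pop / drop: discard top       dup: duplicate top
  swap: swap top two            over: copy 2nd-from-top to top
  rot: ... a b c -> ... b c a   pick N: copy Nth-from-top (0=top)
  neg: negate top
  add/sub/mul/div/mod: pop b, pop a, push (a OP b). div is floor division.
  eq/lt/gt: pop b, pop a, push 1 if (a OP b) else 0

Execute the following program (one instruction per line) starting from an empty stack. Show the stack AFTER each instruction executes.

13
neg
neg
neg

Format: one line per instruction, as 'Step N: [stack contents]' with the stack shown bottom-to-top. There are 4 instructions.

Step 1: [13]
Step 2: [-13]
Step 3: [13]
Step 4: [-13]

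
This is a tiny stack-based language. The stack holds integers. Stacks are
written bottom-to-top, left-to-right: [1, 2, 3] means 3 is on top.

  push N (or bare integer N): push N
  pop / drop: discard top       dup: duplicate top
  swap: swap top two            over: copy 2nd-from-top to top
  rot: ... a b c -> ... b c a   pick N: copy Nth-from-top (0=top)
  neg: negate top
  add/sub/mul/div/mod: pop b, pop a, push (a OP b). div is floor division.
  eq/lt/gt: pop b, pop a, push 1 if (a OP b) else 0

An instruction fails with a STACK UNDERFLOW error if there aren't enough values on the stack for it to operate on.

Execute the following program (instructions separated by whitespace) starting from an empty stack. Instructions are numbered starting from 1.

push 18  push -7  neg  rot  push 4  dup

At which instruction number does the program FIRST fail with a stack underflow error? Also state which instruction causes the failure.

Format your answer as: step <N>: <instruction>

Step 1 ('push 18'): stack = [18], depth = 1
Step 2 ('push -7'): stack = [18, -7], depth = 2
Step 3 ('neg'): stack = [18, 7], depth = 2
Step 4 ('rot'): needs 3 value(s) but depth is 2 — STACK UNDERFLOW

Answer: step 4: rot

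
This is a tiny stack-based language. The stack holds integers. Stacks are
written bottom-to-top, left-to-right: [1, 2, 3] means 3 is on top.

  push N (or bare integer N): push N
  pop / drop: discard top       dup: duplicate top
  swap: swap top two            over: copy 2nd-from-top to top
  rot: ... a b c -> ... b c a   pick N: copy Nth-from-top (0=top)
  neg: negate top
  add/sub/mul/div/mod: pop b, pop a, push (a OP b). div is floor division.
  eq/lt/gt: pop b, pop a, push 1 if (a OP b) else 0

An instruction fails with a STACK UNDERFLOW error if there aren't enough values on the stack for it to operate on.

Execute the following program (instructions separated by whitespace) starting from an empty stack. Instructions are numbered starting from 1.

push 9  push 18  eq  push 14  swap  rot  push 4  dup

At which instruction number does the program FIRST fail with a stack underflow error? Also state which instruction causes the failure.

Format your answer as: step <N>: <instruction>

Step 1 ('push 9'): stack = [9], depth = 1
Step 2 ('push 18'): stack = [9, 18], depth = 2
Step 3 ('eq'): stack = [0], depth = 1
Step 4 ('push 14'): stack = [0, 14], depth = 2
Step 5 ('swap'): stack = [14, 0], depth = 2
Step 6 ('rot'): needs 3 value(s) but depth is 2 — STACK UNDERFLOW

Answer: step 6: rot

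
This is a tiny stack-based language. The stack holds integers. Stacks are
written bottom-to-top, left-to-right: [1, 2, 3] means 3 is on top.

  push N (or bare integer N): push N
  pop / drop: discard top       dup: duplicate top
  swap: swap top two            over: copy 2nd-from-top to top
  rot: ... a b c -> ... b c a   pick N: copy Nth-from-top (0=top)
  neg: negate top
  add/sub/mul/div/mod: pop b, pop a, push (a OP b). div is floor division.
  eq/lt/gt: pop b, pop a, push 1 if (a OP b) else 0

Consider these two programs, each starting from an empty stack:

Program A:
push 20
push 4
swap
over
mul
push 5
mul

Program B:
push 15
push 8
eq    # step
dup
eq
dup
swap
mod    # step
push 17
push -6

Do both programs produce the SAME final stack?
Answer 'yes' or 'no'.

Program A trace:
  After 'push 20': [20]
  After 'push 4': [20, 4]
  After 'swap': [4, 20]
  After 'over': [4, 20, 4]
  After 'mul': [4, 80]
  After 'push 5': [4, 80, 5]
  After 'mul': [4, 400]
Program A final stack: [4, 400]

Program B trace:
  After 'push 15': [15]
  After 'push 8': [15, 8]
  After 'eq': [0]
  After 'dup': [0, 0]
  After 'eq': [1]
  After 'dup': [1, 1]
  After 'swap': [1, 1]
  After 'mod': [0]
  After 'push 17': [0, 17]
  After 'push -6': [0, 17, -6]
Program B final stack: [0, 17, -6]
Same: no

Answer: no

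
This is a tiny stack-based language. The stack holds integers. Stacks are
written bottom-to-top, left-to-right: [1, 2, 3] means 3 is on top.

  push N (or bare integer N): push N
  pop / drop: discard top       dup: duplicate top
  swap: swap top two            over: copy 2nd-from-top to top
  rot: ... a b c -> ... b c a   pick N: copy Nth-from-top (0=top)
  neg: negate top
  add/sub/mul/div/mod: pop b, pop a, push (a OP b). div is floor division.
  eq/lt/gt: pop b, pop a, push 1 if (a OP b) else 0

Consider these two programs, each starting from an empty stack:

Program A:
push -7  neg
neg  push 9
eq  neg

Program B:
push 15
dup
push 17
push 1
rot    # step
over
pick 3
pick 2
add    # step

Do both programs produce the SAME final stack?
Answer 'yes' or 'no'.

Answer: no

Derivation:
Program A trace:
  After 'push -7': [-7]
  After 'neg': [7]
  After 'neg': [-7]
  After 'push 9': [-7, 9]
  After 'eq': [0]
  After 'neg': [0]
Program A final stack: [0]

Program B trace:
  After 'push 15': [15]
  After 'dup': [15, 15]
  After 'push 17': [15, 15, 17]
  After 'push 1': [15, 15, 17, 1]
  After 'rot': [15, 17, 1, 15]
  After 'over': [15, 17, 1, 15, 1]
  After 'pick 3': [15, 17, 1, 15, 1, 17]
  After 'pick 2': [15, 17, 1, 15, 1, 17, 15]
  After 'add': [15, 17, 1, 15, 1, 32]
Program B final stack: [15, 17, 1, 15, 1, 32]
Same: no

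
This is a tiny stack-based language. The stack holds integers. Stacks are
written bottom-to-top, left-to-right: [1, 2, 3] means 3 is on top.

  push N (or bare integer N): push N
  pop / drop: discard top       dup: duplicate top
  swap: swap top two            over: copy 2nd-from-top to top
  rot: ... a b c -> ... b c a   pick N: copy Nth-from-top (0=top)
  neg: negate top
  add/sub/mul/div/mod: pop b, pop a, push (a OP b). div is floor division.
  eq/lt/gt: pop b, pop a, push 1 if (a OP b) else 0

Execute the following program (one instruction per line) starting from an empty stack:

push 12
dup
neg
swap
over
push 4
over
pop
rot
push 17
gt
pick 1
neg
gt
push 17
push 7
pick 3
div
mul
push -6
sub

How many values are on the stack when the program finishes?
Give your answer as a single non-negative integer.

After 'push 12': stack = [12] (depth 1)
After 'dup': stack = [12, 12] (depth 2)
After 'neg': stack = [12, -12] (depth 2)
After 'swap': stack = [-12, 12] (depth 2)
After 'over': stack = [-12, 12, -12] (depth 3)
After 'push 4': stack = [-12, 12, -12, 4] (depth 4)
After 'over': stack = [-12, 12, -12, 4, -12] (depth 5)
After 'pop': stack = [-12, 12, -12, 4] (depth 4)
After 'rot': stack = [-12, -12, 4, 12] (depth 4)
After 'push 17': stack = [-12, -12, 4, 12, 17] (depth 5)
  ...
After 'pick 1': stack = [-12, -12, 4, 0, 4] (depth 5)
After 'neg': stack = [-12, -12, 4, 0, -4] (depth 5)
After 'gt': stack = [-12, -12, 4, 1] (depth 4)
After 'push 17': stack = [-12, -12, 4, 1, 17] (depth 5)
After 'push 7': stack = [-12, -12, 4, 1, 17, 7] (depth 6)
After 'pick 3': stack = [-12, -12, 4, 1, 17, 7, 4] (depth 7)
After 'div': stack = [-12, -12, 4, 1, 17, 1] (depth 6)
After 'mul': stack = [-12, -12, 4, 1, 17] (depth 5)
After 'push -6': stack = [-12, -12, 4, 1, 17, -6] (depth 6)
After 'sub': stack = [-12, -12, 4, 1, 23] (depth 5)

Answer: 5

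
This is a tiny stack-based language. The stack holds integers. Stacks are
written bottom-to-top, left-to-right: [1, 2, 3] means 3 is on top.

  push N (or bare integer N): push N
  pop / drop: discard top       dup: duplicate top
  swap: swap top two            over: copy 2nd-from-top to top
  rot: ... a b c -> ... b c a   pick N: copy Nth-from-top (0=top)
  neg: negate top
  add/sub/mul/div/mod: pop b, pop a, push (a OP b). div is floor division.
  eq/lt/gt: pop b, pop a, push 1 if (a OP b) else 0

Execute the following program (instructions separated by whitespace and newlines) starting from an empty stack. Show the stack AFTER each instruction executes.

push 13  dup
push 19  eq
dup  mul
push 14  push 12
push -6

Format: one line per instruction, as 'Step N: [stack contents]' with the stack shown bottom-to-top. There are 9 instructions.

Step 1: [13]
Step 2: [13, 13]
Step 3: [13, 13, 19]
Step 4: [13, 0]
Step 5: [13, 0, 0]
Step 6: [13, 0]
Step 7: [13, 0, 14]
Step 8: [13, 0, 14, 12]
Step 9: [13, 0, 14, 12, -6]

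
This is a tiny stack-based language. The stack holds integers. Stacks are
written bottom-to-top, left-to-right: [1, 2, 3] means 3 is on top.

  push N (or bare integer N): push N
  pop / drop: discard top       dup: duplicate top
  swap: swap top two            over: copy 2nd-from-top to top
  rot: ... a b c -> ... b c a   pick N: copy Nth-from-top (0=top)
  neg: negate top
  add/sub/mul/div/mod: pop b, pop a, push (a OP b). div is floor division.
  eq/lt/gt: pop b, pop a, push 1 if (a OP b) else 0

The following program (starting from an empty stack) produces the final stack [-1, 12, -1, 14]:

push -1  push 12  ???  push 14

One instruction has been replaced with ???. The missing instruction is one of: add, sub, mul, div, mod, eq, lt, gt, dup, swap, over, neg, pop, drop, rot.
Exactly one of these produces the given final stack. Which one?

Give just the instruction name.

Stack before ???: [-1, 12]
Stack after ???:  [-1, 12, -1]
The instruction that transforms [-1, 12] -> [-1, 12, -1] is: over

Answer: over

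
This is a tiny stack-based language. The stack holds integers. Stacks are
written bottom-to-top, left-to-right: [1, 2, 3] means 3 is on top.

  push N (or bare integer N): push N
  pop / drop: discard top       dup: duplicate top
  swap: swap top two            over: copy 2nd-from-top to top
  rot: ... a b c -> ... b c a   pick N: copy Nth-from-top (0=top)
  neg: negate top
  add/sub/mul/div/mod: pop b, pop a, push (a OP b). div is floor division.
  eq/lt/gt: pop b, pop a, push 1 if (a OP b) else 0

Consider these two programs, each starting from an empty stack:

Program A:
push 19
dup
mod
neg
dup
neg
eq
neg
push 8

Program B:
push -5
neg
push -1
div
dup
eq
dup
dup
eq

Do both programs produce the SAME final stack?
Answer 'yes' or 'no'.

Program A trace:
  After 'push 19': [19]
  After 'dup': [19, 19]
  After 'mod': [0]
  After 'neg': [0]
  After 'dup': [0, 0]
  After 'neg': [0, 0]
  After 'eq': [1]
  After 'neg': [-1]
  After 'push 8': [-1, 8]
Program A final stack: [-1, 8]

Program B trace:
  After 'push -5': [-5]
  After 'neg': [5]
  After 'push -1': [5, -1]
  After 'div': [-5]
  After 'dup': [-5, -5]
  After 'eq': [1]
  After 'dup': [1, 1]
  After 'dup': [1, 1, 1]
  After 'eq': [1, 1]
Program B final stack: [1, 1]
Same: no

Answer: no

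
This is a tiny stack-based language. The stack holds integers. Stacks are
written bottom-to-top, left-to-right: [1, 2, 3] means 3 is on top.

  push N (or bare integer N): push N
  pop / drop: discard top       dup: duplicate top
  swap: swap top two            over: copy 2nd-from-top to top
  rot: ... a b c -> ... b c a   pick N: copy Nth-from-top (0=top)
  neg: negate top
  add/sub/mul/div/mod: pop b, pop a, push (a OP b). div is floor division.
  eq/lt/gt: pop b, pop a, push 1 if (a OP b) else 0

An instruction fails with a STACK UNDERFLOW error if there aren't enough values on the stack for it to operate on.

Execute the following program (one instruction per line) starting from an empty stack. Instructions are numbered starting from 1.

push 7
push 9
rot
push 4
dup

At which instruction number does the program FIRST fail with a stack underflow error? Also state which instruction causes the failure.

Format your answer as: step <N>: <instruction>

Step 1 ('push 7'): stack = [7], depth = 1
Step 2 ('push 9'): stack = [7, 9], depth = 2
Step 3 ('rot'): needs 3 value(s) but depth is 2 — STACK UNDERFLOW

Answer: step 3: rot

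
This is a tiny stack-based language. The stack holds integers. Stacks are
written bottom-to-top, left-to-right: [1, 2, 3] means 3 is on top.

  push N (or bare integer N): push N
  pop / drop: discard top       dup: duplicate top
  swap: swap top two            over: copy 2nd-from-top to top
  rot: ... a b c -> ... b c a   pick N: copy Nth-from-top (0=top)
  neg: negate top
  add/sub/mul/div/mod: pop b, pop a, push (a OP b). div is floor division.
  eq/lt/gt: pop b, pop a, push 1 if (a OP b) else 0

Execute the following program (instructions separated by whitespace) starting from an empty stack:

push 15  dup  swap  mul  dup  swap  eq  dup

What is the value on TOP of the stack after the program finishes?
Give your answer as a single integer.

After 'push 15': [15]
After 'dup': [15, 15]
After 'swap': [15, 15]
After 'mul': [225]
After 'dup': [225, 225]
After 'swap': [225, 225]
After 'eq': [1]
After 'dup': [1, 1]

Answer: 1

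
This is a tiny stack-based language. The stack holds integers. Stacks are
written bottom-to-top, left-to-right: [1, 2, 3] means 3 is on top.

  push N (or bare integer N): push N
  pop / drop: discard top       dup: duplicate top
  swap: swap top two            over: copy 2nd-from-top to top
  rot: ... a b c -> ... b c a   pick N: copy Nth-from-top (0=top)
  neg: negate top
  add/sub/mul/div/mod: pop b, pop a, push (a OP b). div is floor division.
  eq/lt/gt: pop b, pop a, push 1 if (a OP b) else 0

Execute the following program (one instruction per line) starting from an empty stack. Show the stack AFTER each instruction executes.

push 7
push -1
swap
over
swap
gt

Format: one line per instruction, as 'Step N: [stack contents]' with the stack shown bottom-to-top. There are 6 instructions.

Step 1: [7]
Step 2: [7, -1]
Step 3: [-1, 7]
Step 4: [-1, 7, -1]
Step 5: [-1, -1, 7]
Step 6: [-1, 0]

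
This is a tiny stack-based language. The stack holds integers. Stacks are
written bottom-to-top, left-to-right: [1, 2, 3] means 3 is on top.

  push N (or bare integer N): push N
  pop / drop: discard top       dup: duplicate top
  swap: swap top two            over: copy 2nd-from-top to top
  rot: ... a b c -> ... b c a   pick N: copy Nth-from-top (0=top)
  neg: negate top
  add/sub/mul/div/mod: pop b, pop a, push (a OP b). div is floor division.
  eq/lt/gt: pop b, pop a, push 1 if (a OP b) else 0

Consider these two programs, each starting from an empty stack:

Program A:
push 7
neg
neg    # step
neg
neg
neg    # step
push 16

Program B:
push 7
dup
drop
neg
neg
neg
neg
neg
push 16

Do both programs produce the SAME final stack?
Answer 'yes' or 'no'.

Program A trace:
  After 'push 7': [7]
  After 'neg': [-7]
  After 'neg': [7]
  After 'neg': [-7]
  After 'neg': [7]
  After 'neg': [-7]
  After 'push 16': [-7, 16]
Program A final stack: [-7, 16]

Program B trace:
  After 'push 7': [7]
  After 'dup': [7, 7]
  After 'drop': [7]
  After 'neg': [-7]
  After 'neg': [7]
  After 'neg': [-7]
  After 'neg': [7]
  After 'neg': [-7]
  After 'push 16': [-7, 16]
Program B final stack: [-7, 16]
Same: yes

Answer: yes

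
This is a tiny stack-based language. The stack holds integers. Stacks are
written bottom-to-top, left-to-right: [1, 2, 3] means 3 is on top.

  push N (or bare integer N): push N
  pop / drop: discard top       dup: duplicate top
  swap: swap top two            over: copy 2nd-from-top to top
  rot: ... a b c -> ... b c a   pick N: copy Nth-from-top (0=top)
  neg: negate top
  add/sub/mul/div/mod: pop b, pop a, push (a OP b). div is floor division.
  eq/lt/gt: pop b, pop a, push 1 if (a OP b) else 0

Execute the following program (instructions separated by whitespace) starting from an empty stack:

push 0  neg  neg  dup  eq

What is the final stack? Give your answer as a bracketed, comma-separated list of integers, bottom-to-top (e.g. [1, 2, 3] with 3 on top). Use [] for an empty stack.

After 'push 0': [0]
After 'neg': [0]
After 'neg': [0]
After 'dup': [0, 0]
After 'eq': [1]

Answer: [1]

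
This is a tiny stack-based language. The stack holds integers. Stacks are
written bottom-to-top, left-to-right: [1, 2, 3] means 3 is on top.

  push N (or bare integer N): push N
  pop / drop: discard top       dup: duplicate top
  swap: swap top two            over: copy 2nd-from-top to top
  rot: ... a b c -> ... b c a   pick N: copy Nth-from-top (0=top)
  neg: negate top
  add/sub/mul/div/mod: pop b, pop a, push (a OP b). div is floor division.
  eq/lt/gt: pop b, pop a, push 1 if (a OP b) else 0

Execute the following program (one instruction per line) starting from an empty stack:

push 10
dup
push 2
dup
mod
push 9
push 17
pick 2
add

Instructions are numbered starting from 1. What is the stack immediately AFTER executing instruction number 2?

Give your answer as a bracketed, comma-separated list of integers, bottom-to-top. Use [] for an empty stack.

Step 1 ('push 10'): [10]
Step 2 ('dup'): [10, 10]

Answer: [10, 10]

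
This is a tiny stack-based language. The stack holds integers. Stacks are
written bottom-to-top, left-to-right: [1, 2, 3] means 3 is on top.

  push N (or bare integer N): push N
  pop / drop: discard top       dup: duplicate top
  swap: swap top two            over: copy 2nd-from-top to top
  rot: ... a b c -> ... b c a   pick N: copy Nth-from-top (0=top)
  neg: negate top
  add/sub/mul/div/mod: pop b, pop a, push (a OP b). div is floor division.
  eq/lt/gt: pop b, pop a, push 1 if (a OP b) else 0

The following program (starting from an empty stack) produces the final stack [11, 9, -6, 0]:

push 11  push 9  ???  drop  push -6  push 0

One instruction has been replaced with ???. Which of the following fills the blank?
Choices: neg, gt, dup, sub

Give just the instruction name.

Answer: dup

Derivation:
Stack before ???: [11, 9]
Stack after ???:  [11, 9, 9]
Checking each choice:
  neg: produces [11, -6, 0]
  gt: produces [-6, 0]
  dup: MATCH
  sub: produces [-6, 0]


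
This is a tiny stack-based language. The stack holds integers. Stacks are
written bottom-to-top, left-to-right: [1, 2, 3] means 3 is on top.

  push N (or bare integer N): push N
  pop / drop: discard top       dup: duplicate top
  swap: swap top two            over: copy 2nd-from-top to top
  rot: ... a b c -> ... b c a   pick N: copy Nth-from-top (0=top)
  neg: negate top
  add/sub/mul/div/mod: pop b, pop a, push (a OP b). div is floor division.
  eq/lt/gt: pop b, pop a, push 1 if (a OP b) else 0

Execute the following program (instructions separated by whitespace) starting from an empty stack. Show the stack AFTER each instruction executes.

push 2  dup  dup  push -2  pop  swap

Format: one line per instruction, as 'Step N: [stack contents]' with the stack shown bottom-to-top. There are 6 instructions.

Step 1: [2]
Step 2: [2, 2]
Step 3: [2, 2, 2]
Step 4: [2, 2, 2, -2]
Step 5: [2, 2, 2]
Step 6: [2, 2, 2]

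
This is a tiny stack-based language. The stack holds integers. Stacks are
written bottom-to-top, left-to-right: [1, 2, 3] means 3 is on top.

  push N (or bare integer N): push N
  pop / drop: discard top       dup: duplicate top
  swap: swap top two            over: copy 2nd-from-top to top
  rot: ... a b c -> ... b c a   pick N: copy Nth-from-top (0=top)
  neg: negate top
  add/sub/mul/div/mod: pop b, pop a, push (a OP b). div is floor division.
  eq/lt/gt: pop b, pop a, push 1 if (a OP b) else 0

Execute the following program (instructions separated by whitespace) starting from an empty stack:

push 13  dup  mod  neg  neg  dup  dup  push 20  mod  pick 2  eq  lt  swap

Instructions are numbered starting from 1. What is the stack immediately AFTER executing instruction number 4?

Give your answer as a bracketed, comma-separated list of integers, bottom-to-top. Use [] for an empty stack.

Step 1 ('push 13'): [13]
Step 2 ('dup'): [13, 13]
Step 3 ('mod'): [0]
Step 4 ('neg'): [0]

Answer: [0]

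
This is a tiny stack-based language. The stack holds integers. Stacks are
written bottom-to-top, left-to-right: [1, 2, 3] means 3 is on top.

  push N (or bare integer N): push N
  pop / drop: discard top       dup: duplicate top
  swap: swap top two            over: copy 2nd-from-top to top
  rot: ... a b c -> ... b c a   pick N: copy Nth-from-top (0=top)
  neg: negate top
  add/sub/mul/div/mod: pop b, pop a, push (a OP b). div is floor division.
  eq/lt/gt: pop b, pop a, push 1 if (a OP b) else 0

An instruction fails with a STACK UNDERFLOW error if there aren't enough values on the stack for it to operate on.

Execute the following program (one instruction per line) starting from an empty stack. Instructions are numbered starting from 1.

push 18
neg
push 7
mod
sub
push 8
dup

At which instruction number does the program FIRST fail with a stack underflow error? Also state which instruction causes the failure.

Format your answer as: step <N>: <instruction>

Answer: step 5: sub

Derivation:
Step 1 ('push 18'): stack = [18], depth = 1
Step 2 ('neg'): stack = [-18], depth = 1
Step 3 ('push 7'): stack = [-18, 7], depth = 2
Step 4 ('mod'): stack = [3], depth = 1
Step 5 ('sub'): needs 2 value(s) but depth is 1 — STACK UNDERFLOW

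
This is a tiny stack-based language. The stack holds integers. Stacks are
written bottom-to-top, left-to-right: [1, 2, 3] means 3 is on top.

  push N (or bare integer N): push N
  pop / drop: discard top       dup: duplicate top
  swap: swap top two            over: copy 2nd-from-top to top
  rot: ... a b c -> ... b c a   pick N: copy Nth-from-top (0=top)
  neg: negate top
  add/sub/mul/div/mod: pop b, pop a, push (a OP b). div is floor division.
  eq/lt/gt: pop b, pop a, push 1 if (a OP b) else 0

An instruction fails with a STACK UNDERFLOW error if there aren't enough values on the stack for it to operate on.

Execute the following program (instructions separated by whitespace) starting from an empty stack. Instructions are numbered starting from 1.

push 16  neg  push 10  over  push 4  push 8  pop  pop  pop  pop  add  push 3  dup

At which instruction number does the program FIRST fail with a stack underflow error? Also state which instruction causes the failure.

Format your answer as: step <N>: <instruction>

Step 1 ('push 16'): stack = [16], depth = 1
Step 2 ('neg'): stack = [-16], depth = 1
Step 3 ('push 10'): stack = [-16, 10], depth = 2
Step 4 ('over'): stack = [-16, 10, -16], depth = 3
Step 5 ('push 4'): stack = [-16, 10, -16, 4], depth = 4
Step 6 ('push 8'): stack = [-16, 10, -16, 4, 8], depth = 5
Step 7 ('pop'): stack = [-16, 10, -16, 4], depth = 4
Step 8 ('pop'): stack = [-16, 10, -16], depth = 3
Step 9 ('pop'): stack = [-16, 10], depth = 2
Step 10 ('pop'): stack = [-16], depth = 1
Step 11 ('add'): needs 2 value(s) but depth is 1 — STACK UNDERFLOW

Answer: step 11: add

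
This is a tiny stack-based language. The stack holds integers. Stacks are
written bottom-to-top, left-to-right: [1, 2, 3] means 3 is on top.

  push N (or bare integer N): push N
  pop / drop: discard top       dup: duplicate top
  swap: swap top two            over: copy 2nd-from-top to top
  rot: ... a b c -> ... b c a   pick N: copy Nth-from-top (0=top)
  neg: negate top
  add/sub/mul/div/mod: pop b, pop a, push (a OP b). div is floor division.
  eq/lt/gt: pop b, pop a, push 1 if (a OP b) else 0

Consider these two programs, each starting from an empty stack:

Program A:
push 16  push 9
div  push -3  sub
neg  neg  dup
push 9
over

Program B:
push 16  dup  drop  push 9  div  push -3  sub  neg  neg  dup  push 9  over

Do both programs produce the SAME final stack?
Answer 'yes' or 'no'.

Program A trace:
  After 'push 16': [16]
  After 'push 9': [16, 9]
  After 'div': [1]
  After 'push -3': [1, -3]
  After 'sub': [4]
  After 'neg': [-4]
  After 'neg': [4]
  After 'dup': [4, 4]
  After 'push 9': [4, 4, 9]
  After 'over': [4, 4, 9, 4]
Program A final stack: [4, 4, 9, 4]

Program B trace:
  After 'push 16': [16]
  After 'dup': [16, 16]
  After 'drop': [16]
  After 'push 9': [16, 9]
  After 'div': [1]
  After 'push -3': [1, -3]
  After 'sub': [4]
  After 'neg': [-4]
  After 'neg': [4]
  After 'dup': [4, 4]
  After 'push 9': [4, 4, 9]
  After 'over': [4, 4, 9, 4]
Program B final stack: [4, 4, 9, 4]
Same: yes

Answer: yes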